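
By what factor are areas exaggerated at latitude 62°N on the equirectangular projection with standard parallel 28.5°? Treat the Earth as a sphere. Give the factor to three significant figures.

1.87

With standard parallel φ₀ = 28.5°, the equirectangular projection gives x = Rλ cos φ₀, y = Rφ, so h = 1 and k = cos 28.5° / cos φ.
Areal scale = h·k = 1 × cos φ₀ / cos φ; at 62°, h = 1.000, k = 1.872, so h·k = 1.872.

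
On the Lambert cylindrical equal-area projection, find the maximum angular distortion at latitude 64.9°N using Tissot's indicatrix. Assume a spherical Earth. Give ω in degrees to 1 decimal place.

88.1°

The Lambert cylindrical equal-area projection is the cylindrical equal-area projection with its standard parallel at the equator (φ₀ = 0). Cylindrical equal-area (φ₀ = 0°): h = cos φ / cos 0° along meridians, k = cos 0° / cos φ along parallels; h·k = 1.
At 64.9°: h = 0.4242, k = 2.357; principal scales a = 2.357, b = 0.4242.
sin(ω/2) = (a − b)/(a + b) = 1.933/2.782 = 0.6950, so ω = 2 arcsin(0.6950) ≈ 88.1°.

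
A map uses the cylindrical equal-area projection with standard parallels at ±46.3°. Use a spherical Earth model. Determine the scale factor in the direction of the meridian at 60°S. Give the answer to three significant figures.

Cylindrical equal-area (φ₀ = 46.3°): h = cos φ / cos 46.3° along meridians, k = cos 46.3° / cos φ along parallels; h·k = 1.
h = cos 60° / cos 46.3° = 0.5000/0.6909 = 0.7237.

0.724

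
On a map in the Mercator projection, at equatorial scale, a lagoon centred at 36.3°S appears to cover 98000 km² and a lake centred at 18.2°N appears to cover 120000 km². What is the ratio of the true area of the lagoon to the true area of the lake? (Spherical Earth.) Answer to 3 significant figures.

On Mercator the areal scale is sec²φ, so true area = apparent × cos²φ.
True area of lagoon: 98000 × cos²(36.3°) = 98000 × 0.6495 = 63650 km².
True area of lake: 120000 × cos²(18.2°) = 120000 × 0.9024 = 108300 km².
Ratio = 63650 / 108300 ≈ 0.588.

0.588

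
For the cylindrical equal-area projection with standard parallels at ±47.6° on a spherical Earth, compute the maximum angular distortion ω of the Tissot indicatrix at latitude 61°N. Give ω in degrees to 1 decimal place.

37.1°

A cylindrical equal-area projection with standard parallel φ₀ has meridian scale h = cos φ / cos φ₀ and parallel scale k = cos φ₀ / cos φ (so areas are preserved, h·k = 1).
At 61°: h = 0.7190, k = 1.391; principal scales a = 1.391, b = 0.7190.
sin(ω/2) = (a − b)/(a + b) = 0.6719/2.110 = 0.3185, so ω = 2 arcsin(0.3185) ≈ 37.1°.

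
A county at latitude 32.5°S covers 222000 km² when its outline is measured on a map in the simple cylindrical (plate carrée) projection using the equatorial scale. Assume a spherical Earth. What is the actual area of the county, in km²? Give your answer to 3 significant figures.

In the plate carrée (x = Rλ, y = Rφ), meridians are true-scale (h = 1) and parallels are stretched by k = sec φ.
Areal scale = h·k = 1 × sec φ; at 32.5°, h = 1.000, k = 1.186, so h·k = 1.186.
True area = apparent / (areal scale) = 222000 / 1.186 ≈ 187000 km².

187000 km²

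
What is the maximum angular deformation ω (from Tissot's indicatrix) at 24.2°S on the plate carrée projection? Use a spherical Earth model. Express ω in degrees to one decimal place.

In the plate carrée (x = Rλ, y = Rφ), meridians are true-scale (h = 1) and parallels are stretched by k = sec φ.
At 24.2°: h = 1.000, k = 1.096; principal scales a = 1.096, b = 1.000.
sin(ω/2) = (a − b)/(a + b) = 0.09635/2.096 = 0.04596, so ω = 2 arcsin(0.04596) ≈ 5.3°.

5.3°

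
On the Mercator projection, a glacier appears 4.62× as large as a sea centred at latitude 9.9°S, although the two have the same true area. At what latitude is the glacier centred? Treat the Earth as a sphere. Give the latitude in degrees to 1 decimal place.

On Mercator, (apparent₁)/(apparent₂) = sec²φ₁ / sec²φ₂ when true areas are equal.
cos²φ₂ / cos²φ₁ = 4.62  ⇒  cos φ₁ = cos 9.9° / √4.62 = 0.9851/2.149 = 0.4583.
φ₁ = arccos(0.4583) ≈ 62.7°.

62.7°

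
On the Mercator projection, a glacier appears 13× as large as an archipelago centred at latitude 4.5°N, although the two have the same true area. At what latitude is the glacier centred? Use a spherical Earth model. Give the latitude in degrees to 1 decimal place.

73.9°

On Mercator, (apparent₁)/(apparent₂) = sec²φ₁ / sec²φ₂ when true areas are equal.
cos²φ₂ / cos²φ₁ = 13  ⇒  cos φ₁ = cos 4.5° / √13 = 0.9969/3.606 = 0.2765.
φ₁ = arccos(0.2765) ≈ 73.9°.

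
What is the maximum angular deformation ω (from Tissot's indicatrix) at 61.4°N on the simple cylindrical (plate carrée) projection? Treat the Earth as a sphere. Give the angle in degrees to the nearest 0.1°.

In the plate carrée (x = Rλ, y = Rφ), meridians are true-scale (h = 1) and parallels are stretched by k = sec φ.
At 61.4°: h = 1.000, k = 2.089; principal scales a = 2.089, b = 1.000.
sin(ω/2) = (a − b)/(a + b) = 1.089/3.089 = 0.3525, so ω = 2 arcsin(0.3525) ≈ 41.3°.

41.3°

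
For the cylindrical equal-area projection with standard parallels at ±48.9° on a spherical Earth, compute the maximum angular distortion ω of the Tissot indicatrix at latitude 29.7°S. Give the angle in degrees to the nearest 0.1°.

31.5°

For cylindrical equal-area with standard parallel φ₀, h = cos φ / cos φ₀ and k = cos φ₀ / cos φ, so h·k = 1.
At 29.7°: h = 1.321, k = 0.7568; principal scales a = 1.321, b = 0.7568.
sin(ω/2) = (a − b)/(a + b) = 0.5646/2.078 = 0.2717, so ω = 2 arcsin(0.2717) ≈ 31.5°.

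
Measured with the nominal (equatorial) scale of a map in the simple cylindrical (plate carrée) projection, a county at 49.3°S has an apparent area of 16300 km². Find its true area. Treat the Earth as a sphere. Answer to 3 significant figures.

For the equirectangular projection with φ₀ = 0 (plate carrée), h = 1 along meridians and k = sec φ along parallels.
Areal scale = h·k = 1 × sec φ; at 49.3°, h = 1.000, k = 1.534, so h·k = 1.534.
True area = apparent / (areal scale) = 16300 / 1.534 ≈ 10600 km².

10600 km²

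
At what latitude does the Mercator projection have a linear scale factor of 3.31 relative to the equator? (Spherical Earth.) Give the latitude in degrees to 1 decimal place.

Mercator scale is k = sec φ = 1/cos φ.
1/cos φ = 3.31  ⇒  cos φ = 0.3021  ⇒  φ = arccos(0.3021) ≈ 72.4°.

72.4°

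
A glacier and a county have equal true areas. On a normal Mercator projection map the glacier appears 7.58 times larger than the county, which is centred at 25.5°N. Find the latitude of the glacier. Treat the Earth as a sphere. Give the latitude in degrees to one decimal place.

70.9°

For equal true areas on Mercator, apparent areas scale as sec²φ, so the ratio is cos²φ₂ / cos²φ₁.
cos²φ₂ / cos²φ₁ = 7.58  ⇒  cos φ₁ = cos 25.5° / √7.58 = 0.9026/2.753 = 0.3278.
φ₁ = arccos(0.3278) ≈ 70.9°.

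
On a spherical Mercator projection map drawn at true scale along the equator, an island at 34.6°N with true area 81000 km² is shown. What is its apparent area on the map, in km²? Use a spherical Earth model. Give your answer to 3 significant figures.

For Mercator, h = k = sec φ (a conformal cylindrical projection has a single point scale, 1/cos φ).
Areal scale = k² = sec²φ = 1/cos²(34.6°) = 1/0.8231² = 1.476.
Apparent area = 81000 × 1.476 ≈ 120000 km².

120000 km²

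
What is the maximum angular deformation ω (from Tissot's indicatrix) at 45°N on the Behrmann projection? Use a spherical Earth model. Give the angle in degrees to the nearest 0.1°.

The Behrmann projection is cylindrical equal-area with φ₀ = 30°. For cylindrical equal-area with standard parallel φ₀, h = cos φ / cos φ₀ and k = cos φ₀ / cos φ, so h·k = 1.
At 45°: h = 0.8165, k = 1.225; principal scales a = 1.225, b = 0.8165.
sin(ω/2) = (a − b)/(a + b) = 0.4082/2.041 = 0.2000, so ω = 2 arcsin(0.2000) ≈ 23.1°.

23.1°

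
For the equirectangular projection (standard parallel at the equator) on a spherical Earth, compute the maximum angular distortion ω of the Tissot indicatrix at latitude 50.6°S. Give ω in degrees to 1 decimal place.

For the equirectangular projection with φ₀ = 0 (plate carrée), h = 1 along meridians and k = sec φ along parallels.
At 50.6°: h = 1.000, k = 1.575; principal scales a = 1.575, b = 1.000.
sin(ω/2) = (a − b)/(a + b) = 0.5755/2.575 = 0.2234, so ω = 2 arcsin(0.2234) ≈ 25.8°.

25.8°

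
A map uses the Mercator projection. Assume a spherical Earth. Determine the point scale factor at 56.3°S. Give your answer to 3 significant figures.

For Mercator, h = k = sec φ (a conformal cylindrical projection has a single point scale, 1/cos φ).
k = 1/cos 56.3° = 1/0.5548 = 1.802.

1.80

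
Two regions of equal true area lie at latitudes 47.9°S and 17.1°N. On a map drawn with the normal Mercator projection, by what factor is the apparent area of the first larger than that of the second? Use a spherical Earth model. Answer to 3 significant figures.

Mercator is conformal with k = sec φ, so areal scale = k² = sec²φ.
At 47.9°: sec²(47.9°) = 1/0.6704² = 2.225.
At 17.1°: sec²(17.1°) = 1/0.9558² = 1.095.
Ratio = 2.225/1.095 = cos²(17.1°)/cos²(47.9°) ≈ 2.03.

2.03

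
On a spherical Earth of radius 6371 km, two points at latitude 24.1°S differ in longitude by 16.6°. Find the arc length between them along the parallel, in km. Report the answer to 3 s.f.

1680 km

Arc length along a parallel = R cos φ · Δλ (with Δλ in radians).
= 6371 × cos 24.1° × (16.6° × π/180) = 6371 × 0.9128 × 0.2897 ≈ 1680 km.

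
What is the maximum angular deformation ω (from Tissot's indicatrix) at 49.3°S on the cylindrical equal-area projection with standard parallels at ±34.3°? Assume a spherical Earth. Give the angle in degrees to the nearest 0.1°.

For cylindrical equal-area with standard parallel φ₀, h = cos φ / cos φ₀ and k = cos φ₀ / cos φ, so h·k = 1.
At 49.3°: h = 0.7894, k = 1.267; principal scales a = 1.267, b = 0.7894.
sin(ω/2) = (a − b)/(a + b) = 0.4775/2.056 = 0.2322, so ω = 2 arcsin(0.2322) ≈ 26.9°.

26.9°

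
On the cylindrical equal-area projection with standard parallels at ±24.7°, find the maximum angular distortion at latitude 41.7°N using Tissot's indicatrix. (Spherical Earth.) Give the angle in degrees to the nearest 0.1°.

22.3°

Cylindrical equal-area (φ₀ = 24.7°): h = cos φ / cos 24.7° along meridians, k = cos 24.7° / cos φ along parallels; h·k = 1.
At 41.7°: h = 0.8218, k = 1.217; principal scales a = 1.217, b = 0.8218.
sin(ω/2) = (a − b)/(a + b) = 0.3950/2.039 = 0.1937, so ω = 2 arcsin(0.1937) ≈ 22.3°.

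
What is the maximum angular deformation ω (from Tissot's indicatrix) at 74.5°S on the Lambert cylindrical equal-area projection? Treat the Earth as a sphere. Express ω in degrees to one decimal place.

The Lambert cylindrical equal-area projection is the cylindrical equal-area projection with its standard parallel at the equator (φ₀ = 0). For cylindrical equal-area with standard parallel φ₀, h = cos φ / cos φ₀ and k = cos φ₀ / cos φ, so h·k = 1.
At 74.5°: h = 0.2672, k = 3.742; principal scales a = 3.742, b = 0.2672.
sin(ω/2) = (a − b)/(a + b) = 3.475/4.009 = 0.8667, so ω = 2 arcsin(0.8667) ≈ 120.2°.

120.2°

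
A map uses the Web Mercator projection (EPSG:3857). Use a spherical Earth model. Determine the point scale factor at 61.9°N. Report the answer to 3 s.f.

The Mercator projection is conformal; its linear scale factor is the same in every direction and equals sec φ = 1/cos φ.
k = 1/cos 61.9° = 1/0.4710 = 2.123.

2.12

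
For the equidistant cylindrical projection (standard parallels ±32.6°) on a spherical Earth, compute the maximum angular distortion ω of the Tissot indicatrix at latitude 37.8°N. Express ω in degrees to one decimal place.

3.7°

In the equirectangular projection with standard parallel φ₀ = 32.6° (x = Rλ cos φ₀, y = Rφ), meridians are true-scale (h = 1) and the parallel scale is k = cos φ₀ / cos φ.
At 37.8°: h = 1.000, k = 1.066; principal scales a = 1.066, b = 1.000.
sin(ω/2) = (a − b)/(a + b) = 0.06619/2.066 = 0.03203, so ω = 2 arcsin(0.03203) ≈ 3.7°.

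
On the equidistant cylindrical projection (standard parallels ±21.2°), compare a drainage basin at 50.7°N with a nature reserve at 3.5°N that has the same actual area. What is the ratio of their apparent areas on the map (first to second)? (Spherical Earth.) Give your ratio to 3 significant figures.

1.58

In the equirectangular projection with standard parallel φ₀ = 21.2° (x = Rλ cos φ₀, y = Rφ), meridians are true-scale (h = 1) and the parallel scale is k = cos φ₀ / cos φ.
Areal scale at 50.7°: h·k = 1.000 × 1.472 = 1.472.
Areal scale at 3.5°: h·k = 1.000 × 0.9341 = 0.9341.
Ratio = 1.472/0.9341 ≈ 1.58.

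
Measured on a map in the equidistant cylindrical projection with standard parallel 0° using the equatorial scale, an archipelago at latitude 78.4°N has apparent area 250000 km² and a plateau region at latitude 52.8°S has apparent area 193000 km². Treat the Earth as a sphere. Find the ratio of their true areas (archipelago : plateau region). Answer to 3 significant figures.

0.431

On the plate carrée, areal scale = h·k = 1 × sec φ, so true area = apparent × cos φ.
True area of archipelago: 250000 × cos(78.4°) = 250000 × 0.2011 = 50270 km².
True area of plateau region: 193000 × cos(52.8°) = 193000 × 0.6046 = 116700 km².
Ratio = 50270 / 116700 ≈ 0.431.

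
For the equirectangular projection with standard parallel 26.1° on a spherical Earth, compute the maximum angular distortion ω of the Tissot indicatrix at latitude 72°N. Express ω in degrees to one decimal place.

In the equirectangular projection with standard parallel φ₀ = 26.1° (x = Rλ cos φ₀, y = Rφ), meridians are true-scale (h = 1) and the parallel scale is k = cos φ₀ / cos φ.
At 72°: h = 1.000, k = 2.906; principal scales a = 2.906, b = 1.000.
sin(ω/2) = (a − b)/(a + b) = 1.906/3.906 = 0.4880, so ω = 2 arcsin(0.4880) ≈ 58.4°.

58.4°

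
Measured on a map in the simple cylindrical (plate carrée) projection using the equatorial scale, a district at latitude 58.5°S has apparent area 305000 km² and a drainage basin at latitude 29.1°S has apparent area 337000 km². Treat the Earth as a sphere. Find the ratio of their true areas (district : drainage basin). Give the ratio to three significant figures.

On the plate carrée, areal scale = h·k = 1 × sec φ, so true area = apparent × cos φ.
True area of district: 305000 × cos(58.5°) = 305000 × 0.5225 = 159400 km².
True area of drainage basin: 337000 × cos(29.1°) = 337000 × 0.8738 = 294500 km².
Ratio = 159400 / 294500 ≈ 0.541.

0.541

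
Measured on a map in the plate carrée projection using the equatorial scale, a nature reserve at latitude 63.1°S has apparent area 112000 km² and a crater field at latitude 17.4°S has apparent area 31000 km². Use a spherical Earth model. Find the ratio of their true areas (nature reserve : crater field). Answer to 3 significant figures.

Plate carrée has h = 1 and k = sec φ, giving areal scale sec φ; true area = (apparent area) · cos φ.
True area of nature reserve: 112000 × cos(63.1°) = 112000 × 0.4524 = 50670 km².
True area of crater field: 31000 × cos(17.4°) = 31000 × 0.9542 = 29580 km².
Ratio = 50670 / 29580 ≈ 1.71.

1.71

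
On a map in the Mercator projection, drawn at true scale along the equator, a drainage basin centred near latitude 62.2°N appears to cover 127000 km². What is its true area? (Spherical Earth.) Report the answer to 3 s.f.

The Mercator projection is conformal; its linear scale factor is the same in every direction and equals sec φ = 1/cos φ.
Areal scale = k² = sec²φ = 1/cos²(62.2°) = 1/0.4664² = 4.597.
True area = apparent / (areal scale) = 127000 / 4.597 ≈ 27600 km².

27600 km²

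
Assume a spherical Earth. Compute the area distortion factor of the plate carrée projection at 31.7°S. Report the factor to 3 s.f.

1.18

Plate carrée maps x = Rλ, y = Rφ. The meridian scale is h = 1 and the parallel scale is k = 1/cos φ = sec φ.
Areal scale = h·k = 1 × sec φ; at 31.7°, h = 1.000, k = 1.175, so h·k = 1.175.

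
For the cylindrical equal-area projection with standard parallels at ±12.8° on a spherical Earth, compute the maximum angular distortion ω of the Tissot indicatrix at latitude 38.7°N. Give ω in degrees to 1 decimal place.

25.3°

A cylindrical equal-area projection with standard parallel φ₀ has meridian scale h = cos φ / cos φ₀ and parallel scale k = cos φ₀ / cos φ (so areas are preserved, h·k = 1).
At 38.7°: h = 0.8003, k = 1.250; principal scales a = 1.250, b = 0.8003.
sin(ω/2) = (a − b)/(a + b) = 0.4492/2.050 = 0.2191, so ω = 2 arcsin(0.2191) ≈ 25.3°.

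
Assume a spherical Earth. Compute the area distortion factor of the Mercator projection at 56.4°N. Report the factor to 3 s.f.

3.27

Mercator is conformal, so the point scale is isotropic: h = k = sec φ = 1/cos φ.
Areal scale = k² = sec²φ = 1/cos²(56.4°) = 1/0.5534² = 3.265.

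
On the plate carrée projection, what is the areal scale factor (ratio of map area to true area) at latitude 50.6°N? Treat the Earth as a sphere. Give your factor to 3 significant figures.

In the plate carrée (x = Rλ, y = Rφ), meridians are true-scale (h = 1) and parallels are stretched by k = sec φ.
Areal scale = h·k = 1 × sec φ; at 50.6°, h = 1.000, k = 1.575, so h·k = 1.575.

1.58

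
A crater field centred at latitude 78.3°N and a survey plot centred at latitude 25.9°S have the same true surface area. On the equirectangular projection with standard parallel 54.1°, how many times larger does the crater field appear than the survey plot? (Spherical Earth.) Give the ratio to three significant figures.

4.44

The equidistant cylindrical projection with φ₀ = 54.1° has h = 1 (meridians true) and k = cos φ₀ / cos φ along parallels.
Areal scale at 78.3°: h·k = 1.000 × 2.892 = 2.892.
Areal scale at 25.9°: h·k = 1.000 × 0.6518 = 0.6518.
Ratio = 2.892/0.6518 ≈ 4.44.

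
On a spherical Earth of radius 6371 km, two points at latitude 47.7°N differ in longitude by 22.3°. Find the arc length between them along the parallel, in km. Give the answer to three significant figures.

1670 km

Arc length along a parallel = R cos φ · Δλ (with Δλ in radians).
= 6371 × cos 47.7° × (22.3° × π/180) = 6371 × 0.6730 × 0.3892 ≈ 1670 km.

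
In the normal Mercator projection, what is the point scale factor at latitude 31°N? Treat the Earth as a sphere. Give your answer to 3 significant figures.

1.17

Mercator is conformal, so the point scale is isotropic: h = k = sec φ = 1/cos φ.
k = 1/cos 31° = 1/0.8572 = 1.167.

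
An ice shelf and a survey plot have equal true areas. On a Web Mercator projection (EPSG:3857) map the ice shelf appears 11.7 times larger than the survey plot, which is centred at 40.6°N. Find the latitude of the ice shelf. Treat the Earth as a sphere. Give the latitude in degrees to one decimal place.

On Mercator, (apparent₁)/(apparent₂) = sec²φ₁ / sec²φ₂ when true areas are equal.
cos²φ₂ / cos²φ₁ = 11.7  ⇒  cos φ₁ = cos 40.6° / √11.7 = 0.7593/3.421 = 0.2220.
φ₁ = arccos(0.2220) ≈ 77.2°.

77.2°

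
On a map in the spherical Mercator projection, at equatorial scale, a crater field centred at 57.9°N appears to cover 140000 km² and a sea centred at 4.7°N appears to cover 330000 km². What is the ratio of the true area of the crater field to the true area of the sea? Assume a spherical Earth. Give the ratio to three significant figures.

0.121

On Mercator the areal scale is sec²φ, so true area = apparent × cos²φ.
True area of crater field: 140000 × cos²(57.9°) = 140000 × 0.2824 = 39530 km².
True area of sea: 330000 × cos²(4.7°) = 330000 × 0.9933 = 327800 km².
Ratio = 39530 / 327800 ≈ 0.121.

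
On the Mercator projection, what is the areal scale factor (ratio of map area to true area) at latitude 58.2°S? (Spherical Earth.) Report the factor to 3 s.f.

Mercator is conformal, so the point scale is isotropic: h = k = sec φ = 1/cos φ.
Areal scale = k² = sec²φ = 1/cos²(58.2°) = 1/0.5270² = 3.601.

3.60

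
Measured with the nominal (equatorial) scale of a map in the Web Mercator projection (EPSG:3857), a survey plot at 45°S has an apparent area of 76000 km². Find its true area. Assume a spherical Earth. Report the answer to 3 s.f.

Mercator is conformal, so the point scale is isotropic: h = k = sec φ = 1/cos φ.
Areal scale = k² = sec²φ = 1/cos²(45°) = 1/0.7071² = 2.000.
True area = apparent / (areal scale) = 76000 / 2.000 ≈ 38000 km².

38000 km²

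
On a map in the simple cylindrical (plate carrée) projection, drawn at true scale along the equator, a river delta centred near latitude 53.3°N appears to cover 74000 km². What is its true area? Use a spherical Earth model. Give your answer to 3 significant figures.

44200 km²

Plate carrée maps x = Rλ, y = Rφ. The meridian scale is h = 1 and the parallel scale is k = 1/cos φ = sec φ.
Areal scale = h·k = 1 × sec φ; at 53.3°, h = 1.000, k = 1.673, so h·k = 1.673.
True area = apparent / (areal scale) = 74000 / 1.673 ≈ 44200 km².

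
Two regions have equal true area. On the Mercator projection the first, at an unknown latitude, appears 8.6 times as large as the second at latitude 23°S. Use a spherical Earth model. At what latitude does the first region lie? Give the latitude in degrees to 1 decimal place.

71.7°

On Mercator, (apparent₁)/(apparent₂) = sec²φ₁ / sec²φ₂ when true areas are equal.
cos²φ₂ / cos²φ₁ = 8.6  ⇒  cos φ₁ = cos 23° / √8.6 = 0.9205/2.933 = 0.3139.
φ₁ = arccos(0.3139) ≈ 71.7°.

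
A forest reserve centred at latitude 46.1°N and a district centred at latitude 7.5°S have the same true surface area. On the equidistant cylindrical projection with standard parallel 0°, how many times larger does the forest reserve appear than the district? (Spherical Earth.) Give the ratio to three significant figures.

Plate carrée maps x = Rλ, y = Rφ. The meridian scale is h = 1 and the parallel scale is k = 1/cos φ = sec φ.
Areal scale at 46.1°: h·k = 1.000 × 1.442 = 1.442.
Areal scale at 7.5°: h·k = 1.000 × 1.009 = 1.009.
Ratio = 1.442/1.009 ≈ 1.43.

1.43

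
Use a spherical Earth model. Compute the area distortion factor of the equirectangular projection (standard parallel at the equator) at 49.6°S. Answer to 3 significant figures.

1.54

Plate carrée maps x = Rλ, y = Rφ. The meridian scale is h = 1 and the parallel scale is k = 1/cos φ = sec φ.
Areal scale = h·k = 1 × sec φ; at 49.6°, h = 1.000, k = 1.543, so h·k = 1.543.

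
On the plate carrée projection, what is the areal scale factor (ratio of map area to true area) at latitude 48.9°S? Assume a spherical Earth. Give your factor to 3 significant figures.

In the plate carrée (x = Rλ, y = Rφ), meridians are true-scale (h = 1) and parallels are stretched by k = sec φ.
Areal scale = h·k = 1 × sec φ; at 48.9°, h = 1.000, k = 1.521, so h·k = 1.521.

1.52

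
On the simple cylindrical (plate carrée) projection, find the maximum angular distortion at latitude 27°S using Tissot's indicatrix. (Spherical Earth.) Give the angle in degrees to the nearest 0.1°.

For the equirectangular projection with φ₀ = 0 (plate carrée), h = 1 along meridians and k = sec φ along parallels.
At 27°: h = 1.000, k = 1.122; principal scales a = 1.122, b = 1.000.
sin(ω/2) = (a − b)/(a + b) = 0.1223/2.122 = 0.05764, so ω = 2 arcsin(0.05764) ≈ 6.6°.

6.6°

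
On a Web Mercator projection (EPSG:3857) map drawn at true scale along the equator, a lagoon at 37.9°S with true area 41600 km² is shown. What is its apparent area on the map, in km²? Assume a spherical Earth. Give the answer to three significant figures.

The Mercator projection is conformal; its linear scale factor is the same in every direction and equals sec φ = 1/cos φ.
Areal scale = k² = sec²φ = 1/cos²(37.9°) = 1/0.7891² = 1.606.
Apparent area = 41600 × 1.606 ≈ 66800 km².

66800 km²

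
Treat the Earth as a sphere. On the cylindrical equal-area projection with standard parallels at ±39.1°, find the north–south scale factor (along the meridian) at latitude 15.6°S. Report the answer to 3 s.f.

A cylindrical equal-area projection with standard parallel φ₀ has meridian scale h = cos φ / cos φ₀ and parallel scale k = cos φ₀ / cos φ (so areas are preserved, h·k = 1).
h = cos 15.6° / cos 39.1° = 0.9632/0.7760 = 1.241.

1.24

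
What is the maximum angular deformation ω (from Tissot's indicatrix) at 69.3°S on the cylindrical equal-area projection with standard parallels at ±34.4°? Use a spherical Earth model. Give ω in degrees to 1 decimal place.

For cylindrical equal-area with standard parallel φ₀, h = cos φ / cos φ₀ and k = cos φ₀ / cos φ, so h·k = 1.
At 69.3°: h = 0.4284, k = 2.334; principal scales a = 2.334, b = 0.4284.
sin(ω/2) = (a − b)/(a + b) = 1.906/2.763 = 0.6899, so ω = 2 arcsin(0.6899) ≈ 87.2°.

87.2°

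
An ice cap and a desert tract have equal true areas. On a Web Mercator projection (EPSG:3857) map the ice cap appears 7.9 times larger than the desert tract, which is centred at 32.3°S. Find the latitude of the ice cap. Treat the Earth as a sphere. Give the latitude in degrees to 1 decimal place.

72.5°

For equal true areas on Mercator, apparent areas scale as sec²φ, so the ratio is cos²φ₂ / cos²φ₁.
cos²φ₂ / cos²φ₁ = 7.9  ⇒  cos φ₁ = cos 32.3° / √7.9 = 0.8453/2.811 = 0.3007.
φ₁ = arccos(0.3007) ≈ 72.5°.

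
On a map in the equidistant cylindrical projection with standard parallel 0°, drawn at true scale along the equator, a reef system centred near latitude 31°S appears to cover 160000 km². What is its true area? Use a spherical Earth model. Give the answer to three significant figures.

Plate carrée maps x = Rλ, y = Rφ. The meridian scale is h = 1 and the parallel scale is k = 1/cos φ = sec φ.
Areal scale = h·k = 1 × sec φ; at 31°, h = 1.000, k = 1.167, so h·k = 1.167.
True area = apparent / (areal scale) = 160000 / 1.167 ≈ 137000 km².

137000 km²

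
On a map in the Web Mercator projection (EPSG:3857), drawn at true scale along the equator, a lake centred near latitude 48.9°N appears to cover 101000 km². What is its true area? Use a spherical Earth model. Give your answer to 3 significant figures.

43600 km²

Mercator is conformal, so the point scale is isotropic: h = k = sec φ = 1/cos φ.
Areal scale = k² = sec²φ = 1/cos²(48.9°) = 1/0.6574² = 2.314.
True area = apparent / (areal scale) = 101000 / 2.314 ≈ 43600 km².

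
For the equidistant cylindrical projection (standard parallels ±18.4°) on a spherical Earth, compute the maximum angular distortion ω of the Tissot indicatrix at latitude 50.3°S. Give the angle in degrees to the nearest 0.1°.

22.5°

The equidistant cylindrical projection with φ₀ = 18.4° has h = 1 (meridians true) and k = cos φ₀ / cos φ along parallels.
At 50.3°: h = 1.000, k = 1.485; principal scales a = 1.485, b = 1.000.
sin(ω/2) = (a − b)/(a + b) = 0.4855/2.485 = 0.1953, so ω = 2 arcsin(0.1953) ≈ 22.5°.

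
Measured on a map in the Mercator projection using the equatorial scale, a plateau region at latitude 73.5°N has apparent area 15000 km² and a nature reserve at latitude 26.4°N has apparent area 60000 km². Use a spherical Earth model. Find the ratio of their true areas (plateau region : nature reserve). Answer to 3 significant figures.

Mercator's areal exaggeration is sec²φ; hence true area = (apparent area) · cos²φ.
True area of plateau region: 15000 × cos²(73.5°) = 15000 × 0.08066 = 1210 km².
True area of nature reserve: 60000 × cos²(26.4°) = 60000 × 0.8023 = 48140 km².
Ratio = 1210 / 48140 ≈ 0.0251.

0.0251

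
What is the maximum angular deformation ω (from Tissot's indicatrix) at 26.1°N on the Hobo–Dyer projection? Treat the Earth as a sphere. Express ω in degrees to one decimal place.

The Hobo–Dyer projection is cylindrical equal-area with φ₀ = 37.5°. A cylindrical equal-area projection with standard parallel φ₀ has meridian scale h = cos φ / cos φ₀ and parallel scale k = cos φ₀ / cos φ (so areas are preserved, h·k = 1).
At 26.1°: h = 1.132, k = 0.8834; principal scales a = 1.132, b = 0.8834.
sin(ω/2) = (a − b)/(a + b) = 0.2485/2.015 = 0.1233, so ω = 2 arcsin(0.1233) ≈ 14.2°.

14.2°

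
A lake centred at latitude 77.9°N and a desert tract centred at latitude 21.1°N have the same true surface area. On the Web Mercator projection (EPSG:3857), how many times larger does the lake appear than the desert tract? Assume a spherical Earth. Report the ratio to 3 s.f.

Mercator areal scale is sec²φ.
At 77.9°: sec²(77.9°) = 1/0.2096² = 22.76.
At 21.1°: sec²(21.1°) = 1/0.9330² = 1.149.
Ratio = 22.76/1.149 = cos²(21.1°)/cos²(77.9°) ≈ 19.8.

19.8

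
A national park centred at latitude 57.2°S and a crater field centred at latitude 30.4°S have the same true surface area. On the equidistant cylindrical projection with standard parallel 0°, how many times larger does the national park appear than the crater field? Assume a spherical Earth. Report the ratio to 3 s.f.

1.59

Plate carrée maps x = Rλ, y = Rφ. The meridian scale is h = 1 and the parallel scale is k = 1/cos φ = sec φ.
Areal scale at 57.2°: h·k = 1.000 × 1.846 = 1.846.
Areal scale at 30.4°: h·k = 1.000 × 1.159 = 1.159.
Ratio = 1.846/1.159 ≈ 1.59.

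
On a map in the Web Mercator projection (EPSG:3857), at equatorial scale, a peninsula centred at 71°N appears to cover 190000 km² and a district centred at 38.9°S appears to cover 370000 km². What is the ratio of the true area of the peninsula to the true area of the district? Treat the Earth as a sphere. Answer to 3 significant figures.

0.0899

On Mercator the areal scale is sec²φ, so true area = apparent × cos²φ.
True area of peninsula: 190000 × cos²(71°) = 190000 × 0.1060 = 20140 km².
True area of district: 370000 × cos²(38.9°) = 370000 × 0.6057 = 224100 km².
Ratio = 20140 / 224100 ≈ 0.0899.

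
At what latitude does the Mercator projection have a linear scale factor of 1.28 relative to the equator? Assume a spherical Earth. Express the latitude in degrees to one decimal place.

38.6°

Mercator scale is k = sec φ = 1/cos φ.
1/cos φ = 1.28  ⇒  cos φ = 0.7812  ⇒  φ = arccos(0.7812) ≈ 38.6°.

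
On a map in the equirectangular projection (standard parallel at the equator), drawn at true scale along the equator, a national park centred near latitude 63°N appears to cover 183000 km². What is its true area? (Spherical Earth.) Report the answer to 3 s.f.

83100 km²

For the equirectangular projection with φ₀ = 0 (plate carrée), h = 1 along meridians and k = sec φ along parallels.
Areal scale = h·k = 1 × sec φ; at 63°, h = 1.000, k = 2.203, so h·k = 2.203.
True area = apparent / (areal scale) = 183000 / 2.203 ≈ 83100 km².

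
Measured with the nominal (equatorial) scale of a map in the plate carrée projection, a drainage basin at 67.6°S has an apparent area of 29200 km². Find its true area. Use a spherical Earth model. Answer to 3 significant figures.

Plate carrée maps x = Rλ, y = Rφ. The meridian scale is h = 1 and the parallel scale is k = 1/cos φ = sec φ.
Areal scale = h·k = 1 × sec φ; at 67.6°, h = 1.000, k = 2.624, so h·k = 2.624.
True area = apparent / (areal scale) = 29200 / 2.624 ≈ 11100 km².

11100 km²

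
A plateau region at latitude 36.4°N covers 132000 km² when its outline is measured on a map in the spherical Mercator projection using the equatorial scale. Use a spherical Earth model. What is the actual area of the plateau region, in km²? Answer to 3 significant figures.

For Mercator, h = k = sec φ (a conformal cylindrical projection has a single point scale, 1/cos φ).
Areal scale = k² = sec²φ = 1/cos²(36.4°) = 1/0.8049² = 1.544.
True area = apparent / (areal scale) = 132000 / 1.544 ≈ 85500 km².

85500 km²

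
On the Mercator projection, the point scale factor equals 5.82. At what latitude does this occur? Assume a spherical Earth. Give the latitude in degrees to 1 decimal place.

Mercator scale is k = sec φ = 1/cos φ.
1/cos φ = 5.82  ⇒  cos φ = 0.1718  ⇒  φ = arccos(0.1718) ≈ 80.1°.

80.1°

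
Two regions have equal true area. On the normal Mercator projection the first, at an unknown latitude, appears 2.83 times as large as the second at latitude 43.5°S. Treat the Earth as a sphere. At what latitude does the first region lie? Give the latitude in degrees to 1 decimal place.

64.5°

On Mercator, (apparent₁)/(apparent₂) = sec²φ₁ / sec²φ₂ when true areas are equal.
cos²φ₂ / cos²φ₁ = 2.83  ⇒  cos φ₁ = cos 43.5° / √2.83 = 0.7254/1.682 = 0.4312.
φ₁ = arccos(0.4312) ≈ 64.5°.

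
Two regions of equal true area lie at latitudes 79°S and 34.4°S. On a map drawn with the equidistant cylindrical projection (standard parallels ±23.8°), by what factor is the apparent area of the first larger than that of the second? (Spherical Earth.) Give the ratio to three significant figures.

The equidistant cylindrical projection with φ₀ = 23.8° has h = 1 (meridians true) and k = cos φ₀ / cos φ along parallels.
Areal scale at 79°: h·k = 1.000 × 4.795 = 4.795.
Areal scale at 34.4°: h·k = 1.000 × 1.109 = 1.109.
Ratio = 4.795/1.109 ≈ 4.32.

4.32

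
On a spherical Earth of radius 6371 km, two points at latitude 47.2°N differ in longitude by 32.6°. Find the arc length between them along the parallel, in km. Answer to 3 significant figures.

Arc length along a parallel = R cos φ · Δλ (with Δλ in radians).
= 6371 × cos 47.2° × (32.6° × π/180) = 6371 × 0.6794 × 0.5690 ≈ 2460 km.

2460 km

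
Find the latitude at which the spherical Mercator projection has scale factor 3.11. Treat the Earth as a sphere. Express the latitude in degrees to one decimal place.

Mercator scale is k = sec φ = 1/cos φ.
1/cos φ = 3.11  ⇒  cos φ = 0.3215  ⇒  φ = arccos(0.3215) ≈ 71.2°.

71.2°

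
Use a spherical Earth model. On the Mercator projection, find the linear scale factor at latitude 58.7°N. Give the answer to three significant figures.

Mercator is conformal, so the point scale is isotropic: h = k = sec φ = 1/cos φ.
k = 1/cos 58.7° = 1/0.5195 = 1.925.

1.92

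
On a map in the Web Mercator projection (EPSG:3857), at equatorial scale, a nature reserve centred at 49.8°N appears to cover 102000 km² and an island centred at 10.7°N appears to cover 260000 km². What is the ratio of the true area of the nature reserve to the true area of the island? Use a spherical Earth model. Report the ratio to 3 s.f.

On Mercator the areal scale is sec²φ, so true area = apparent × cos²φ.
True area of nature reserve: 102000 × cos²(49.8°) = 102000 × 0.4166 = 42490 km².
True area of island: 260000 × cos²(10.7°) = 260000 × 0.9655 = 251000 km².
Ratio = 42490 / 251000 ≈ 0.169.

0.169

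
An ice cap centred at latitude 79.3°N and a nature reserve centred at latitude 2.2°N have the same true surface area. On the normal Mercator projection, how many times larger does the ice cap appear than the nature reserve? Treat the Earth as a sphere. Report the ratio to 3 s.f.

On Mercator, area is exaggerated by sec²φ = 1/cos²φ.
At 79.3°: sec²(79.3°) = 1/0.1857² = 29.01.
At 2.2°: sec²(2.2°) = 1/0.9993² = 1.001.
Ratio = 29.01/1.001 = cos²(2.2°)/cos²(79.3°) ≈ 29.0.

29.0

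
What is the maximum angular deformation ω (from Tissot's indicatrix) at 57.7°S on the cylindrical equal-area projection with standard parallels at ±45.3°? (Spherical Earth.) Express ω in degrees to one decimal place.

For cylindrical equal-area with standard parallel φ₀, h = cos φ / cos φ₀ and k = cos φ₀ / cos φ, so h·k = 1.
At 57.7°: h = 0.7597, k = 1.316; principal scales a = 1.316, b = 0.7597.
sin(ω/2) = (a − b)/(a + b) = 0.5567/2.076 = 0.2681, so ω = 2 arcsin(0.2681) ≈ 31.1°.

31.1°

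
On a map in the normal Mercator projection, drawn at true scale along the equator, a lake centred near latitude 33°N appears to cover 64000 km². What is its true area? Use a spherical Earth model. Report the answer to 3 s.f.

For Mercator, h = k = sec φ (a conformal cylindrical projection has a single point scale, 1/cos φ).
Areal scale = k² = sec²φ = 1/cos²(33°) = 1/0.8387² = 1.422.
True area = apparent / (areal scale) = 64000 / 1.422 ≈ 45000 km².

45000 km²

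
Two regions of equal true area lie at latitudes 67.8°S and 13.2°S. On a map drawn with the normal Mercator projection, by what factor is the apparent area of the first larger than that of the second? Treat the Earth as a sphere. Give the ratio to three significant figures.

Mercator areal scale is sec²φ.
At 67.8°: sec²(67.8°) = 1/0.3778² = 7.005.
At 13.2°: sec²(13.2°) = 1/0.9736² = 1.055.
Ratio = 7.005/1.055 = cos²(13.2°)/cos²(67.8°) ≈ 6.64.

6.64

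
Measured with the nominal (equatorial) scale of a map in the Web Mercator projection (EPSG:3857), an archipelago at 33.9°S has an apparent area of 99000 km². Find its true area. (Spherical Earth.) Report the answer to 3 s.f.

68200 km²

The Mercator projection is conformal; its linear scale factor is the same in every direction and equals sec φ = 1/cos φ.
Areal scale = k² = sec²φ = 1/cos²(33.9°) = 1/0.8300² = 1.452.
True area = apparent / (areal scale) = 99000 / 1.452 ≈ 68200 km².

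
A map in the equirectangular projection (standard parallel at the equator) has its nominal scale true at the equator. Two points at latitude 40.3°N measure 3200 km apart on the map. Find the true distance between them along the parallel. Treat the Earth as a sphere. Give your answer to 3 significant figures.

Plate carrée maps x = Rλ, y = Rφ. The meridian scale is h = 1 and the parallel scale is k = 1/cos φ = sec φ.
Along the parallel at 40.3°, map distances are exaggerated by k = sec 40.3° = 1.311.
True distance = 3200 / 1.311 = 3200 × cos 40.3° ≈ 2440 km.

2440 km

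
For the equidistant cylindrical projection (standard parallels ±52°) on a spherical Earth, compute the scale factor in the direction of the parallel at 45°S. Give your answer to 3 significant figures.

With standard parallel φ₀ = 52°, the equirectangular projection gives x = Rλ cos φ₀, y = Rφ, so h = 1 and k = cos 52° / cos φ.
k = cos 52° / cos 45° = 0.6157/0.7071 = 0.8707.

0.871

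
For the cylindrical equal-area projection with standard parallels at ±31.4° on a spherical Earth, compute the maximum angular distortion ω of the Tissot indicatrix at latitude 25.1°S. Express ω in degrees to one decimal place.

A cylindrical equal-area projection with standard parallel φ₀ has meridian scale h = cos φ / cos φ₀ and parallel scale k = cos φ₀ / cos φ (so areas are preserved, h·k = 1).
At 25.1°: h = 1.061, k = 0.9426; principal scales a = 1.061, b = 0.9426.
sin(ω/2) = (a − b)/(a + b) = 0.1184/2.004 = 0.05909, so ω = 2 arcsin(0.05909) ≈ 6.8°.

6.8°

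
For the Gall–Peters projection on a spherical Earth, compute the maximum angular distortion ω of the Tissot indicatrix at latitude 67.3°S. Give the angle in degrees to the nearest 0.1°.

65.5°

Gall–Peters is a cylindrical equal-area projection with standard parallels at ±45°. A cylindrical equal-area projection with standard parallel φ₀ has meridian scale h = cos φ / cos φ₀ and parallel scale k = cos φ₀ / cos φ (so areas are preserved, h·k = 1).
At 67.3°: h = 0.5458, k = 1.832; principal scales a = 1.832, b = 0.5458.
sin(ω/2) = (a − b)/(a + b) = 1.287/2.378 = 0.5410, so ω = 2 arcsin(0.5410) ≈ 65.5°.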